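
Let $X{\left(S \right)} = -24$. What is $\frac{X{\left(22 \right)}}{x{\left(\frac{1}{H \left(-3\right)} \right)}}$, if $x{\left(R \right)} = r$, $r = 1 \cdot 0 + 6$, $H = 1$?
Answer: $-4$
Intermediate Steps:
$r = 6$ ($r = 0 + 6 = 6$)
$x{\left(R \right)} = 6$
$\frac{X{\left(22 \right)}}{x{\left(\frac{1}{H \left(-3\right)} \right)}} = - \frac{24}{6} = \left(-24\right) \frac{1}{6} = -4$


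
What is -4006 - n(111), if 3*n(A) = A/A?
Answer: -12019/3 ≈ -4006.3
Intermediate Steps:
n(A) = ⅓ (n(A) = (A/A)/3 = (⅓)*1 = ⅓)
-4006 - n(111) = -4006 - 1*⅓ = -4006 - ⅓ = -12019/3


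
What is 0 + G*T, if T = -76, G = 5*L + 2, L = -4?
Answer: 1368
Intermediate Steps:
G = -18 (G = 5*(-4) + 2 = -20 + 2 = -18)
0 + G*T = 0 - 18*(-76) = 0 + 1368 = 1368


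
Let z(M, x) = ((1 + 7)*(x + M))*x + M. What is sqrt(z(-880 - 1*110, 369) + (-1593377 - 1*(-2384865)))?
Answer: I*sqrt(1042694) ≈ 1021.1*I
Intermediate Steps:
z(M, x) = M + x*(8*M + 8*x) (z(M, x) = (8*(M + x))*x + M = (8*M + 8*x)*x + M = x*(8*M + 8*x) + M = M + x*(8*M + 8*x))
sqrt(z(-880 - 1*110, 369) + (-1593377 - 1*(-2384865))) = sqrt(((-880 - 1*110) + 8*369**2 + 8*(-880 - 1*110)*369) + (-1593377 - 1*(-2384865))) = sqrt(((-880 - 110) + 8*136161 + 8*(-880 - 110)*369) + (-1593377 + 2384865)) = sqrt((-990 + 1089288 + 8*(-990)*369) + 791488) = sqrt((-990 + 1089288 - 2922480) + 791488) = sqrt(-1834182 + 791488) = sqrt(-1042694) = I*sqrt(1042694)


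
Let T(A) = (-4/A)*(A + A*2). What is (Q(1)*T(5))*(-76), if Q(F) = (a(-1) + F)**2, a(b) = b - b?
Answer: 912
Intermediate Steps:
a(b) = 0
Q(F) = F**2 (Q(F) = (0 + F)**2 = F**2)
T(A) = -12 (T(A) = (-4/A)*(A + 2*A) = (-4/A)*(3*A) = -12)
(Q(1)*T(5))*(-76) = (1**2*(-12))*(-76) = (1*(-12))*(-76) = -12*(-76) = 912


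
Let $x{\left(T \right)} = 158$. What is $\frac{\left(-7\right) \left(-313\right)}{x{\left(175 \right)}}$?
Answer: $\frac{2191}{158} \approx 13.867$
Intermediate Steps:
$\frac{\left(-7\right) \left(-313\right)}{x{\left(175 \right)}} = \frac{\left(-7\right) \left(-313\right)}{158} = 2191 \cdot \frac{1}{158} = \frac{2191}{158}$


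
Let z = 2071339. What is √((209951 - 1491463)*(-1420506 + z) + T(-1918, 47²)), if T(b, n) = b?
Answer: I*√834050301414 ≈ 9.1326e+5*I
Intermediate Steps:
√((209951 - 1491463)*(-1420506 + z) + T(-1918, 47²)) = √((209951 - 1491463)*(-1420506 + 2071339) - 1918) = √(-1281512*650833 - 1918) = √(-834050299496 - 1918) = √(-834050301414) = I*√834050301414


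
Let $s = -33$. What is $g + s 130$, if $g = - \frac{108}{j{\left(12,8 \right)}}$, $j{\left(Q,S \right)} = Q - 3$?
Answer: $-4302$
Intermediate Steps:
$j{\left(Q,S \right)} = -3 + Q$ ($j{\left(Q,S \right)} = Q - 3 = -3 + Q$)
$g = -12$ ($g = - \frac{108}{-3 + 12} = - \frac{108}{9} = \left(-108\right) \frac{1}{9} = -12$)
$g + s 130 = -12 - 4290 = -4302$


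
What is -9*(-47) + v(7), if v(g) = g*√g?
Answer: 423 + 7*√7 ≈ 441.52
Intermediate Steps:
v(g) = g^(3/2)
-9*(-47) + v(7) = -9*(-47) + 7^(3/2) = 423 + 7*√7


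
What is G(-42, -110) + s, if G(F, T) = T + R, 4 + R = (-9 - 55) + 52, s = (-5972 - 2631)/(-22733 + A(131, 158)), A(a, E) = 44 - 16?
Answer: -2852227/22705 ≈ -125.62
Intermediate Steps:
A(a, E) = 28
s = 8603/22705 (s = (-5972 - 2631)/(-22733 + 28) = -8603/(-22705) = -8603*(-1/22705) = 8603/22705 ≈ 0.37890)
R = -16 (R = -4 + ((-9 - 55) + 52) = -4 + (-64 + 52) = -4 - 12 = -16)
G(F, T) = -16 + T (G(F, T) = T - 16 = -16 + T)
G(-42, -110) + s = (-16 - 110) + 8603/22705 = -126 + 8603/22705 = -2852227/22705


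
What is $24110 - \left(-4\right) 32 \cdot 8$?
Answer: $25134$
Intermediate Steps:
$24110 - \left(-4\right) 32 \cdot 8 = 24110 - \left(-128\right) 8 = 24110 - -1024 = 24110 + 1024 = 25134$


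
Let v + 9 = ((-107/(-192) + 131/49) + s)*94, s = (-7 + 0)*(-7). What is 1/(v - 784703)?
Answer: -4704/3668190059 ≈ -1.2824e-6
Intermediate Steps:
s = 49 (s = -7*(-7) = 49)
v = 23052853/4704 (v = -9 + ((-107/(-192) + 131/49) + 49)*94 = -9 + ((-107*(-1/192) + 131*(1/49)) + 49)*94 = -9 + ((107/192 + 131/49) + 49)*94 = -9 + (30395/9408 + 49)*94 = -9 + (491387/9408)*94 = -9 + 23095189/4704 = 23052853/4704 ≈ 4900.7)
1/(v - 784703) = 1/(23052853/4704 - 784703) = 1/(-3668190059/4704) = -4704/3668190059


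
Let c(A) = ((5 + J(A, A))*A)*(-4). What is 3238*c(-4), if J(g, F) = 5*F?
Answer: -777120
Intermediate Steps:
c(A) = -4*A*(5 + 5*A) (c(A) = ((5 + 5*A)*A)*(-4) = (A*(5 + 5*A))*(-4) = -4*A*(5 + 5*A))
3238*c(-4) = 3238*(-20*(-4)*(1 - 4)) = 3238*(-20*(-4)*(-3)) = 3238*(-240) = -777120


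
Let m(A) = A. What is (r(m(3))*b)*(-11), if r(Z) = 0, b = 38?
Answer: 0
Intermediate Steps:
(r(m(3))*b)*(-11) = (0*38)*(-11) = 0*(-11) = 0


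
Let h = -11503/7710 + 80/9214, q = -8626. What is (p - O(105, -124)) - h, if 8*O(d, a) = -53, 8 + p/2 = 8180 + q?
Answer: -127856508151/142079880 ≈ -899.89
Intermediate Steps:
p = -908 (p = -16 + 2*(8180 - 8626) = -16 + 2*(-446) = -16 - 892 = -908)
O(d, a) = -53/8 (O(d, a) = (1/8)*(-53) = -53/8)
h = -52685921/35519970 (h = -11503*1/7710 + 80*(1/9214) = -11503/7710 + 40/4607 = -52685921/35519970 ≈ -1.4833)
(p - O(105, -124)) - h = (-908 - 1*(-53/8)) - 1*(-52685921/35519970) = (-908 + 53/8) + 52685921/35519970 = -7211/8 + 52685921/35519970 = -127856508151/142079880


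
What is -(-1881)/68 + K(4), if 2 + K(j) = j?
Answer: 2017/68 ≈ 29.662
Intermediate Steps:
K(j) = -2 + j
-(-1881)/68 + K(4) = -(-1881)/68 + (-2 + 4) = -(-1881)/68 + 2 = -57*(-33/68) + 2 = 1881/68 + 2 = 2017/68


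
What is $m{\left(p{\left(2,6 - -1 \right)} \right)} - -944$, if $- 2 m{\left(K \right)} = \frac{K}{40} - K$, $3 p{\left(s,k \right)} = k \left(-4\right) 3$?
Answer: $\frac{18607}{20} \approx 930.35$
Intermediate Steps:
$p{\left(s,k \right)} = - 4 k$ ($p{\left(s,k \right)} = \frac{k \left(-4\right) 3}{3} = \frac{- 4 k 3}{3} = \frac{\left(-12\right) k}{3} = - 4 k$)
$m{\left(K \right)} = \frac{39 K}{80}$ ($m{\left(K \right)} = - \frac{\frac{K}{40} - K}{2} = - \frac{\left(- \frac{39}{40}\right) K}{2} = \frac{39 K}{80}$)
$m{\left(p{\left(2,6 - -1 \right)} \right)} - -944 = \frac{39 \left(- 4 \left(6 - -1\right)\right)}{80} - -944 = \frac{39 \left(- 4 \left(6 + 1\right)\right)}{80} + 944 = \frac{39 \left(\left(-4\right) 7\right)}{80} + 944 = \frac{39}{80} \left(-28\right) + 944 = - \frac{273}{20} + 944 = \frac{18607}{20}$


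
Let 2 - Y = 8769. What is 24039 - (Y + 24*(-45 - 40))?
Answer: 34846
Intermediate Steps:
Y = -8767 (Y = 2 - 1*8769 = 2 - 8769 = -8767)
24039 - (Y + 24*(-45 - 40)) = 24039 - (-8767 + 24*(-45 - 40)) = 24039 - (-8767 + 24*(-85)) = 24039 - (-8767 - 2040) = 24039 - 1*(-10807) = 24039 + 10807 = 34846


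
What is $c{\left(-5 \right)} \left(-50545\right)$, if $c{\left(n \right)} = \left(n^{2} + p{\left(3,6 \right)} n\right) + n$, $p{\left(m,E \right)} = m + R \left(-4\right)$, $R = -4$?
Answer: $3790875$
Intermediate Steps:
$p{\left(m,E \right)} = 16 + m$ ($p{\left(m,E \right)} = m - -16 = m + 16 = 16 + m$)
$c{\left(n \right)} = n^{2} + 20 n$ ($c{\left(n \right)} = \left(n^{2} + \left(16 + 3\right) n\right) + n = \left(n^{2} + 19 n\right) + n = n^{2} + 20 n$)
$c{\left(-5 \right)} \left(-50545\right) = - 5 \left(20 - 5\right) \left(-50545\right) = \left(-5\right) 15 \left(-50545\right) = \left(-75\right) \left(-50545\right) = 3790875$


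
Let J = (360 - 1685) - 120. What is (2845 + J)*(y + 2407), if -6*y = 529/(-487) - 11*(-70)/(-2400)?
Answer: 59085089665/17532 ≈ 3.3701e+6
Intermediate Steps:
y = 164459/701280 (y = -(529/(-487) - 11*(-70)/(-2400))/6 = -(529*(-1/487) + 770*(-1/2400))/6 = -(-529/487 - 77/240)/6 = -1/6*(-164459/116880) = 164459/701280 ≈ 0.23451)
J = -1445 (J = -1325 - 120 = -1445)
(2845 + J)*(y + 2407) = (2845 - 1445)*(164459/701280 + 2407) = 1400*(1688145419/701280) = 59085089665/17532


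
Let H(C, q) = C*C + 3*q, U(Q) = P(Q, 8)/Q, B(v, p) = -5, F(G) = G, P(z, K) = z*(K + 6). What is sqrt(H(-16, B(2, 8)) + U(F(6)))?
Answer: sqrt(255) ≈ 15.969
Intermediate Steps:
P(z, K) = z*(6 + K)
U(Q) = 14 (U(Q) = (Q*(6 + 8))/Q = (Q*14)/Q = (14*Q)/Q = 14)
H(C, q) = C**2 + 3*q
sqrt(H(-16, B(2, 8)) + U(F(6))) = sqrt(((-16)**2 + 3*(-5)) + 14) = sqrt((256 - 15) + 14) = sqrt(241 + 14) = sqrt(255)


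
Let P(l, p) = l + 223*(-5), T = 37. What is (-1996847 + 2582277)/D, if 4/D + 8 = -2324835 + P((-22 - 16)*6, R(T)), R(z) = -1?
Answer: -340454767495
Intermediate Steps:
P(l, p) = -1115 + l (P(l, p) = l - 1115 = -1115 + l)
D = -2/1163093 (D = 4/(-8 + (-2324835 + (-1115 + (-22 - 16)*6))) = 4/(-8 + (-2324835 + (-1115 - 38*6))) = 4/(-8 + (-2324835 + (-1115 - 228))) = 4/(-8 + (-2324835 - 1343)) = 4/(-8 - 2326178) = 4/(-2326186) = 4*(-1/2326186) = -2/1163093 ≈ -1.7196e-6)
(-1996847 + 2582277)/D = (-1996847 + 2582277)/(-2/1163093) = 585430*(-1163093/2) = -340454767495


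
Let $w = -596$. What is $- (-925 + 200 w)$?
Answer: $120125$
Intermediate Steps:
$- (-925 + 200 w) = - (-925 + 200 \left(-596\right)) = - (-925 - 119200) = \left(-1\right) \left(-120125\right) = 120125$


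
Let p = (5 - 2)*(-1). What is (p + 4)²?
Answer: 1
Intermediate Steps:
p = -3 (p = 3*(-1) = -3)
(p + 4)² = (-3 + 4)² = 1² = 1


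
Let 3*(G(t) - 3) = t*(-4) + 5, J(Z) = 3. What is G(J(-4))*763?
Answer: 1526/3 ≈ 508.67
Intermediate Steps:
G(t) = 14/3 - 4*t/3 (G(t) = 3 + (t*(-4) + 5)/3 = 3 + (-4*t + 5)/3 = 3 + (5 - 4*t)/3 = 3 + (5/3 - 4*t/3) = 14/3 - 4*t/3)
G(J(-4))*763 = (14/3 - 4/3*3)*763 = (14/3 - 4)*763 = (⅔)*763 = 1526/3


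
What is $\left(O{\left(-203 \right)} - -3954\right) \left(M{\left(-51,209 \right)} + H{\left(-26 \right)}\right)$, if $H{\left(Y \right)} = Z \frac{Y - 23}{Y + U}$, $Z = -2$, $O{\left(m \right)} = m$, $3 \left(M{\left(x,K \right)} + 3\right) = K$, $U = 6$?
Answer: $\frac{6950603}{30} \approx 2.3169 \cdot 10^{5}$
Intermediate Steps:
$M{\left(x,K \right)} = -3 + \frac{K}{3}$
$H{\left(Y \right)} = - \frac{2 \left(-23 + Y\right)}{6 + Y}$ ($H{\left(Y \right)} = - 2 \frac{Y - 23}{Y + 6} = - 2 \frac{-23 + Y}{6 + Y} = - \frac{2 \left(-23 + Y\right)}{6 + Y}$)
$\left(O{\left(-203 \right)} - -3954\right) \left(M{\left(-51,209 \right)} + H{\left(-26 \right)}\right) = \left(-203 - -3954\right) \left(\left(-3 + \frac{1}{3} \cdot 209\right) + \frac{2 \left(23 - -26\right)}{6 - 26}\right) = \left(-203 + 3954\right) \left(\left(-3 + \frac{209}{3}\right) + \frac{2 \left(23 + 26\right)}{-20}\right) = 3751 \left(\frac{200}{3} + 2 \left(- \frac{1}{20}\right) 49\right) = 3751 \left(\frac{200}{3} - \frac{49}{10}\right) = 3751 \cdot \frac{1853}{30} = \frac{6950603}{30}$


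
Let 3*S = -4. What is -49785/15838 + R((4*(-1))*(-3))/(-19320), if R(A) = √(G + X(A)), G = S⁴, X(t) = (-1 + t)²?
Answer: -49785/15838 - √10057/173880 ≈ -3.1440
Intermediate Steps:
S = -4/3 (S = (⅓)*(-4) = -4/3 ≈ -1.3333)
G = 256/81 (G = (-4/3)⁴ = 256/81 ≈ 3.1605)
R(A) = √(256/81 + (-1 + A)²)
-49785/15838 + R((4*(-1))*(-3))/(-19320) = -49785/15838 + (√(256 + 81*(-1 + (4*(-1))*(-3))²)/9)/(-19320) = -49785*1/15838 + (√(256 + 81*(-1 - 4*(-3))²)/9)*(-1/19320) = -49785/15838 + (√(256 + 81*(-1 + 12)²)/9)*(-1/19320) = -49785/15838 + (√(256 + 81*11²)/9)*(-1/19320) = -49785/15838 + (√(256 + 81*121)/9)*(-1/19320) = -49785/15838 + (√(256 + 9801)/9)*(-1/19320) = -49785/15838 + (√10057/9)*(-1/19320) = -49785/15838 - √10057/173880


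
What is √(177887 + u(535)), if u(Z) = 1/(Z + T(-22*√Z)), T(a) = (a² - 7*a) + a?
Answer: √(46157229326 + 23481084*√535)/√(259475 + 132*√535) ≈ 421.77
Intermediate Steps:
T(a) = a² - 6*a
u(Z) = 1/(Z - 22*√Z*(-6 - 22*√Z)) (u(Z) = 1/(Z + (-22*√Z)*(-6 - 22*√Z)) = 1/(Z - 22*√Z*(-6 - 22*√Z)))
√(177887 + u(535)) = √(177887 + 1/(132*√535 + 485*535)) = √(177887 + 1/(132*√535 + 259475)) = √(177887 + 1/(259475 + 132*√535))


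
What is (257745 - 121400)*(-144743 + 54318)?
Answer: -12328996625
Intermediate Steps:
(257745 - 121400)*(-144743 + 54318) = 136345*(-90425) = -12328996625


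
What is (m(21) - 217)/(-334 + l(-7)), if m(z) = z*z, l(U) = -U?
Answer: -224/327 ≈ -0.68502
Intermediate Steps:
m(z) = z**2
(m(21) - 217)/(-334 + l(-7)) = (21**2 - 217)/(-334 - 1*(-7)) = (441 - 217)/(-334 + 7) = 224/(-327) = 224*(-1/327) = -224/327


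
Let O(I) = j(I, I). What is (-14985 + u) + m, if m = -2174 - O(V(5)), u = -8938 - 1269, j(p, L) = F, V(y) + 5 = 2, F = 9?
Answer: -27375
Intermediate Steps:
V(y) = -3 (V(y) = -5 + 2 = -3)
j(p, L) = 9
O(I) = 9
u = -10207
m = -2183 (m = -2174 - 1*9 = -2174 - 9 = -2183)
(-14985 + u) + m = (-14985 - 10207) - 2183 = -25192 - 2183 = -27375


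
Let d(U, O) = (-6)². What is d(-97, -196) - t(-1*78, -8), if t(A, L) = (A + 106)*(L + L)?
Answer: 484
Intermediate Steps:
d(U, O) = 36
t(A, L) = 2*L*(106 + A) (t(A, L) = (106 + A)*(2*L) = 2*L*(106 + A))
d(-97, -196) - t(-1*78, -8) = 36 - 2*(-8)*(106 - 1*78) = 36 - 2*(-8)*(106 - 78) = 36 - 2*(-8)*28 = 36 - 1*(-448) = 36 + 448 = 484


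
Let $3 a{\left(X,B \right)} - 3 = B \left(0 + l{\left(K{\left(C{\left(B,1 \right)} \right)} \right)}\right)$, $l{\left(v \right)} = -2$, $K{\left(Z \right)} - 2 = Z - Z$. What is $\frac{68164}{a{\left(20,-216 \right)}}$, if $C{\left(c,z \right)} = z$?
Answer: $\frac{68164}{145} \approx 470.1$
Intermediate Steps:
$K{\left(Z \right)} = 2$ ($K{\left(Z \right)} = 2 + \left(Z - Z\right) = 2 + 0 = 2$)
$a{\left(X,B \right)} = 1 - \frac{2 B}{3}$ ($a{\left(X,B \right)} = 1 + \frac{B \left(0 - 2\right)}{3} = 1 + \frac{B \left(-2\right)}{3} = 1 + \frac{\left(-2\right) B}{3} = 1 - \frac{2 B}{3}$)
$\frac{68164}{a{\left(20,-216 \right)}} = \frac{68164}{1 - -144} = \frac{68164}{1 + 144} = \frac{68164}{145}$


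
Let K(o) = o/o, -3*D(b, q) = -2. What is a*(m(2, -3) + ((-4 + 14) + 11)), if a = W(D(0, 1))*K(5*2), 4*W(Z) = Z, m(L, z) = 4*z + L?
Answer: 11/6 ≈ 1.8333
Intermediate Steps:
m(L, z) = L + 4*z
D(b, q) = ⅔ (D(b, q) = -⅓*(-2) = ⅔)
K(o) = 1
W(Z) = Z/4
a = ⅙ (a = ((¼)*(⅔))*1 = (⅙)*1 = ⅙ ≈ 0.16667)
a*(m(2, -3) + ((-4 + 14) + 11)) = ((2 + 4*(-3)) + ((-4 + 14) + 11))/6 = ((2 - 12) + (10 + 11))/6 = (-10 + 21)/6 = (⅙)*11 = 11/6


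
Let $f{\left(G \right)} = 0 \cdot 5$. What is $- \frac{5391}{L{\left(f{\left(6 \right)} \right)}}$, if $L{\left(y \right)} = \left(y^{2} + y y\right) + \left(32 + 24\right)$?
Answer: $- \frac{5391}{56} \approx -96.268$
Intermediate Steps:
$f{\left(G \right)} = 0$
$L{\left(y \right)} = 56 + 2 y^{2}$ ($L{\left(y \right)} = \left(y^{2} + y^{2}\right) + 56 = 2 y^{2} + 56 = 56 + 2 y^{2}$)
$- \frac{5391}{L{\left(f{\left(6 \right)} \right)}} = - \frac{5391}{56 + 2 \cdot 0^{2}} = - \frac{5391}{56 + 2 \cdot 0} = - \frac{5391}{56 + 0} = - \frac{5391}{56}$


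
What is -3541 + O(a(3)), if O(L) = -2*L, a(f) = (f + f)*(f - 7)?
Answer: -3493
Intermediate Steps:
a(f) = 2*f*(-7 + f) (a(f) = (2*f)*(-7 + f) = 2*f*(-7 + f))
-3541 + O(a(3)) = -3541 - 4*3*(-7 + 3) = -3541 - 4*3*(-4) = -3541 - 2*(-24) = -3541 + 48 = -3493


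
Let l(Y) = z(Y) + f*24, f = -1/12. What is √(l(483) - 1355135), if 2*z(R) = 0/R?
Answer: I*√1355137 ≈ 1164.1*I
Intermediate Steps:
f = -1/12 (f = -1*1/12 = -1/12 ≈ -0.083333)
z(R) = 0 (z(R) = (0/R)/2 = (½)*0 = 0)
l(Y) = -2 (l(Y) = 0 - 1/12*24 = 0 - 2 = -2)
√(l(483) - 1355135) = √(-2 - 1355135) = √(-1355137) = I*√1355137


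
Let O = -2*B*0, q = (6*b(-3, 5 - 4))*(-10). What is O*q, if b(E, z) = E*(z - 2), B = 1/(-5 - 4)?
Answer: 0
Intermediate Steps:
B = -1/9 (B = 1/(-9) = -1/9 ≈ -0.11111)
b(E, z) = E*(-2 + z)
q = -180 (q = (6*(-3*(-2 + (5 - 4))))*(-10) = (6*(-3*(-2 + 1)))*(-10) = (6*(-3*(-1)))*(-10) = (6*3)*(-10) = 18*(-10) = -180)
O = 0 (O = -2*(-1/9)*0 = (2/9)*0 = 0)
O*q = 0*(-180) = 0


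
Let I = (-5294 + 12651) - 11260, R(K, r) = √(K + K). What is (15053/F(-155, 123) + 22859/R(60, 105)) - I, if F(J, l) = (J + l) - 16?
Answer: 172291/48 + 22859*√30/60 ≈ 5676.1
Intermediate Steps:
F(J, l) = -16 + J + l
R(K, r) = √2*√K (R(K, r) = √(2*K) = √2*√K)
I = -3903 (I = 7357 - 11260 = -3903)
(15053/F(-155, 123) + 22859/R(60, 105)) - I = (15053/(-16 - 155 + 123) + 22859/((√2*√60))) - 1*(-3903) = (15053/(-48) + 22859/((√2*(2*√15)))) + 3903 = (15053*(-1/48) + 22859/((2*√30))) + 3903 = (-15053/48 + 22859*(√30/60)) + 3903 = (-15053/48 + 22859*√30/60) + 3903 = 172291/48 + 22859*√30/60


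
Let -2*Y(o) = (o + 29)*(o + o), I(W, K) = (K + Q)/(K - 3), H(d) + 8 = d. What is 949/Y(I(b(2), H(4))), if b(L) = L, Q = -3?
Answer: -949/30 ≈ -31.633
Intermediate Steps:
H(d) = -8 + d
I(W, K) = 1 (I(W, K) = (K - 3)/(K - 3) = (-3 + K)/(-3 + K) = 1)
Y(o) = -o*(29 + o) (Y(o) = -(o + 29)*(o + o)/2 = -(29 + o)*2*o/2 = -o*(29 + o))
949/Y(I(b(2), H(4))) = 949/((-1*1*(29 + 1))) = 949/((-1*1*30)) = 949/(-30) = 949*(-1/30) = -949/30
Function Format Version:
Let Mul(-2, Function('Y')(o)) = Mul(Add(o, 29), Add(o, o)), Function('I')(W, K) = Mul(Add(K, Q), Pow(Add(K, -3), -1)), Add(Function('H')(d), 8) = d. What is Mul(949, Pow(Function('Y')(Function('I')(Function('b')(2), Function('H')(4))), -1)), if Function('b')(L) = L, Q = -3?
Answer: Rational(-949, 30) ≈ -31.633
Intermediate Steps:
Function('H')(d) = Add(-8, d)
Function('I')(W, K) = 1 (Function('I')(W, K) = Mul(Add(K, -3), Pow(Add(K, -3), -1)) = Mul(Add(-3, K), Pow(Add(-3, K), -1)) = 1)
Function('Y')(o) = Mul(-1, o, Add(29, o)) (Function('Y')(o) = Mul(Rational(-1, 2), Mul(Add(o, 29), Add(o, o))) = Mul(Rational(-1, 2), Mul(Add(29, o), Mul(2, o))) = Mul(Rational(-1, 2), Mul(2, o, Add(29, o))) = Mul(-1, o, Add(29, o)))
Mul(949, Pow(Function('Y')(Function('I')(Function('b')(2), Function('H')(4))), -1)) = Mul(949, Pow(Mul(-1, 1, Add(29, 1)), -1)) = Mul(949, Pow(Mul(-1, 1, 30), -1)) = Mul(949, Pow(-30, -1)) = Mul(949, Rational(-1, 30)) = Rational(-949, 30)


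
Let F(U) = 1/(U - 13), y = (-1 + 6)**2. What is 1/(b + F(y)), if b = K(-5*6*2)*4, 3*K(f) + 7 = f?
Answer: -4/357 ≈ -0.011204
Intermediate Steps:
K(f) = -7/3 + f/3
y = 25 (y = 5**2 = 25)
b = -268/3 (b = (-7/3 + (-5*6*2)/3)*4 = (-7/3 + (-30*2)/3)*4 = (-7/3 + (1/3)*(-60))*4 = (-7/3 - 20)*4 = -67/3*4 = -268/3 ≈ -89.333)
F(U) = 1/(-13 + U)
1/(b + F(y)) = 1/(-268/3 + 1/(-13 + 25)) = 1/(-268/3 + 1/12) = 1/(-357/4) = -4/357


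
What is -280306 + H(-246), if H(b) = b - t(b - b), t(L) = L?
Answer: -280552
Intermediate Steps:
H(b) = b (H(b) = b - (b - b) = b - 1*0 = b + 0 = b)
-280306 + H(-246) = -280306 - 246 = -280552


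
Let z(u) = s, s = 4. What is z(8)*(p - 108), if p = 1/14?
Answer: -3022/7 ≈ -431.71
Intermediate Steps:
p = 1/14 ≈ 0.071429
z(u) = 4
z(8)*(p - 108) = 4*(1/14 - 108) = 4*(-1511/14) = -3022/7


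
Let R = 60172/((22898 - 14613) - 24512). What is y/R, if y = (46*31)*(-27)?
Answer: 312385977/30086 ≈ 10383.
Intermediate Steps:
y = -38502 (y = 1426*(-27) = -38502)
R = -60172/16227 (R = 60172/(8285 - 24512) = 60172/(-16227) = 60172*(-1/16227) = -60172/16227 ≈ -3.7081)
y/R = -38502/(-60172/16227) = -38502*(-16227/60172) = 312385977/30086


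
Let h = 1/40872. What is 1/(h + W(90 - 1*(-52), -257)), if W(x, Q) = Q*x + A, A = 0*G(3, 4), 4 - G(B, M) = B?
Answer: -40872/1491582767 ≈ -2.7402e-5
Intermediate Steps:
G(B, M) = 4 - B
A = 0 (A = 0*(4 - 1*3) = 0*(4 - 3) = 0*1 = 0)
W(x, Q) = Q*x (W(x, Q) = Q*x + 0 = Q*x)
h = 1/40872 ≈ 2.4467e-5
1/(h + W(90 - 1*(-52), -257)) = 1/(1/40872 - 257*(90 - 1*(-52))) = 1/(1/40872 - 257*(90 + 52)) = 1/(1/40872 - 257*142) = 1/(1/40872 - 36494) = 1/(-1491582767/40872) = -40872/1491582767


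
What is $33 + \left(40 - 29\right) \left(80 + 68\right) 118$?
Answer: $192137$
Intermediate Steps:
$33 + \left(40 - 29\right) \left(80 + 68\right) 118 = 33 + 11 \cdot 148 \cdot 118 = 33 + 1628 \cdot 118 = 33 + 192104 = 192137$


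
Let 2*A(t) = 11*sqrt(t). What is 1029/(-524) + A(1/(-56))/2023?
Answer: -1029/524 + 11*I*sqrt(14)/113288 ≈ -1.9637 + 0.00036331*I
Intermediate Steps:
A(t) = 11*sqrt(t)/2 (A(t) = (11*sqrt(t))/2 = 11*sqrt(t)/2)
1029/(-524) + A(1/(-56))/2023 = 1029/(-524) + (11*sqrt(1/(-56))/2)/2023 = 1029*(-1/524) + (11*sqrt(-1/56)/2)*(1/2023) = -1029/524 + (11*(I*sqrt(14)/28)/2)*(1/2023) = -1029/524 + (11*I*sqrt(14)/56)*(1/2023) = -1029/524 + 11*I*sqrt(14)/113288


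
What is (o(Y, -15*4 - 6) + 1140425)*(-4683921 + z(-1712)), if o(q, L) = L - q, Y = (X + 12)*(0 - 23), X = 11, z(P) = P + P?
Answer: -5347735662360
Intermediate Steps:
z(P) = 2*P
Y = -529 (Y = (11 + 12)*(0 - 23) = 23*(-23) = -529)
(o(Y, -15*4 - 6) + 1140425)*(-4683921 + z(-1712)) = (((-15*4 - 6) - 1*(-529)) + 1140425)*(-4683921 + 2*(-1712)) = (((-60 - 6) + 529) + 1140425)*(-4683921 - 3424) = ((-66 + 529) + 1140425)*(-4687345) = (463 + 1140425)*(-4687345) = 1140888*(-4687345) = -5347735662360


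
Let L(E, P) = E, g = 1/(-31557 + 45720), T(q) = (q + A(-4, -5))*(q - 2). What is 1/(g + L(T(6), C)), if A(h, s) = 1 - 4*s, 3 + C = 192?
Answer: 14163/1529605 ≈ 0.0092593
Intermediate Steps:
C = 189 (C = -3 + 192 = 189)
T(q) = (-2 + q)*(21 + q) (T(q) = (q + (1 - 4*(-5)))*(q - 2) = (q + (1 + 20))*(-2 + q) = (q + 21)*(-2 + q) = (21 + q)*(-2 + q) = (-2 + q)*(21 + q))
g = 1/14163 ≈ 7.0606e-5
1/(g + L(T(6), C)) = 1/(1/14163 + (-42 + 6² + 19*6)) = 1/(1/14163 + (-42 + 36 + 114)) = 1/(1/14163 + 108) = 1/(1529605/14163) = 14163/1529605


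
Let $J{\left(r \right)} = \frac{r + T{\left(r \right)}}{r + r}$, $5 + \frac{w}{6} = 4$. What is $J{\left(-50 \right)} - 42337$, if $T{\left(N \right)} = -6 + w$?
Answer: $- \frac{2116819}{50} \approx -42336.0$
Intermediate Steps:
$w = -6$ ($w = -30 + 6 \cdot 4 = -30 + 24 = -6$)
$T{\left(N \right)} = -12$ ($T{\left(N \right)} = -6 - 6 = -12$)
$J{\left(r \right)} = \frac{-12 + r}{2 r}$ ($J{\left(r \right)} = \frac{r - 12}{r + r} = \frac{-12 + r}{2 r}$)
$J{\left(-50 \right)} - 42337 = \frac{-12 - 50}{2 \left(-50\right)} - 42337 = \frac{1}{2} \left(- \frac{1}{50}\right) \left(-62\right) - 42337 = \frac{31}{50} - 42337 = - \frac{2116819}{50}$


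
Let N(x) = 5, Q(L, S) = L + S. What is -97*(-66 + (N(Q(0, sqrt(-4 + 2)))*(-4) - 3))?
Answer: 8633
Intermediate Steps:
-97*(-66 + (N(Q(0, sqrt(-4 + 2)))*(-4) - 3)) = -97*(-66 + (5*(-4) - 3)) = -97*(-66 + (-20 - 3)) = -97*(-66 - 23) = -97*(-89) = 8633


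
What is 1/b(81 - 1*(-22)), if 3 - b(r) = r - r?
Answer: 1/3 ≈ 0.33333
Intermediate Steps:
b(r) = 3 (b(r) = 3 - (r - r) = 3 - 1*0 = 3 + 0 = 3)
1/b(81 - 1*(-22)) = 1/3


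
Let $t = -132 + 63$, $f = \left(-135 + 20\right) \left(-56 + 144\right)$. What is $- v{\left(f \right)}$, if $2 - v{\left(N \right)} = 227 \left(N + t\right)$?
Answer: $-2312905$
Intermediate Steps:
$f = -10120$ ($f = \left(-115\right) 88 = -10120$)
$t = -69$
$v{\left(N \right)} = 15665 - 227 N$ ($v{\left(N \right)} = 2 - 227 \left(N - 69\right) = 2 - 227 \left(-69 + N\right) = 2 - \left(-15663 + 227 N\right) = 15665 - 227 N$)
$- v{\left(f \right)} = - (15665 - -2297240) = - (15665 + 2297240) = \left(-1\right) 2312905 = -2312905$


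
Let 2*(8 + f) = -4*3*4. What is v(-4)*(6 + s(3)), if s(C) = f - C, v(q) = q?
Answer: 116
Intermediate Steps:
f = -32 (f = -8 + (-4*3*4)/2 = -8 + (-12*4)/2 = -8 + (½)*(-48) = -8 - 24 = -32)
s(C) = -32 - C
v(-4)*(6 + s(3)) = -4*(6 + (-32 - 1*3)) = -4*(6 + (-32 - 3)) = -4*(6 - 35) = -4*(-29) = 116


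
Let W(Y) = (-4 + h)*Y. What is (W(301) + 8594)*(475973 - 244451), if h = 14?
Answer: 2686581288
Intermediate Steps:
W(Y) = 10*Y (W(Y) = (-4 + 14)*Y = 10*Y)
(W(301) + 8594)*(475973 - 244451) = (10*301 + 8594)*(475973 - 244451) = (3010 + 8594)*231522 = 11604*231522 = 2686581288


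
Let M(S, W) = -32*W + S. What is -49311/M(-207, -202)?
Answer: -49311/6257 ≈ -7.8809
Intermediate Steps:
M(S, W) = S - 32*W
-49311/M(-207, -202) = -49311/(-207 - 32*(-202)) = -49311/(-207 + 6464) = -49311/6257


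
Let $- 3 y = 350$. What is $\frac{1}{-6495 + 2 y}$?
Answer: $- \frac{3}{20185} \approx -0.00014863$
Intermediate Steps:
$y = - \frac{350}{3}$ ($y = \left(- \frac{1}{3}\right) 350 = - \frac{350}{3} \approx -116.67$)
$\frac{1}{-6495 + 2 y} = \frac{1}{-6495 + 2 \left(- \frac{350}{3}\right)} = \frac{1}{-6495 - \frac{700}{3}} = \frac{1}{- \frac{20185}{3}} = - \frac{3}{20185}$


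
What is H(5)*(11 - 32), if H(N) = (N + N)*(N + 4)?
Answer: -1890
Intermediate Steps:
H(N) = 2*N*(4 + N) (H(N) = (2*N)*(4 + N) = 2*N*(4 + N))
H(5)*(11 - 32) = (2*5*(4 + 5))*(11 - 32) = (2*5*9)*(-21) = 90*(-21) = -1890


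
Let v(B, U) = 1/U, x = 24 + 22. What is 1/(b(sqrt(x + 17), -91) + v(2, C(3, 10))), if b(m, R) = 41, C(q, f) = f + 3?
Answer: 13/534 ≈ 0.024345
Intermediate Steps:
x = 46
C(q, f) = 3 + f
1/(b(sqrt(x + 17), -91) + v(2, C(3, 10))) = 1/(41 + 1/(3 + 10)) = 1/(41 + 1/13) = 1/(534/13) = 13/534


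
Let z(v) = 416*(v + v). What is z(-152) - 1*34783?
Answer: -161247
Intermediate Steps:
z(v) = 832*v (z(v) = 416*(2*v) = 832*v)
z(-152) - 1*34783 = 832*(-152) - 1*34783 = -126464 - 34783 = -161247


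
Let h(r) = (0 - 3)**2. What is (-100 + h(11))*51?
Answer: -4641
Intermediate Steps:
h(r) = 9 (h(r) = (-3)**2 = 9)
(-100 + h(11))*51 = (-100 + 9)*51 = -91*51 = -4641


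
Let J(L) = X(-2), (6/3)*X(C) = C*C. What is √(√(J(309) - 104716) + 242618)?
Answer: √(242618 + I*√104714) ≈ 492.56 + 0.328*I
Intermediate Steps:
X(C) = C²/2 (X(C) = (C*C)/2 = C²/2)
J(L) = 2 (J(L) = (½)*(-2)² = (½)*4 = 2)
√(√(J(309) - 104716) + 242618) = √(√(2 - 104716) + 242618) = √(√(-104714) + 242618) = √(I*√104714 + 242618) = √(242618 + I*√104714)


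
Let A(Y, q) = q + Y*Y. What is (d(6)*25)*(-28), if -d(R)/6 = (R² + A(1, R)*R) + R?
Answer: 352800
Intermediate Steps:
A(Y, q) = q + Y²
d(R) = -6*R - 6*R² - 6*R*(1 + R) (d(R) = -6*((R² + (R + 1²)*R) + R) = -6*((R² + (R + 1)*R) + R) = -6*((R² + (1 + R)*R) + R) = -6*((R² + R*(1 + R)) + R) = -6*(R + R² + R*(1 + R)) = -6*R - 6*R² - 6*R*(1 + R))
(d(6)*25)*(-28) = (-12*6*(1 + 6)*25)*(-28) = (-12*6*7*25)*(-28) = -504*25*(-28) = -12600*(-28) = 352800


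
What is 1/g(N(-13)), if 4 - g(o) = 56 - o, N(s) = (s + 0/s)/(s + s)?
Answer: -2/103 ≈ -0.019417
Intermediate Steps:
N(s) = ½ (N(s) = (s + 0)/((2*s)) = s*(1/(2*s)) = ½)
g(o) = -52 + o (g(o) = 4 - (56 - o) = 4 + (-56 + o) = -52 + o)
1/g(N(-13)) = 1/(-52 + ½) = 1/(-103/2) = -2/103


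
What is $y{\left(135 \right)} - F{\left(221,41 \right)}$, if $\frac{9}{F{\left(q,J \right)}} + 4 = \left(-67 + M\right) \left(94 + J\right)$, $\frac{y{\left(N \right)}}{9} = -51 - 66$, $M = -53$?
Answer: $- \frac{17062803}{16204} \approx -1053.0$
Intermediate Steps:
$y{\left(N \right)} = -1053$ ($y{\left(N \right)} = 9 \left(-51 - 66\right) = 9 \left(-117\right) = -1053$)
$F{\left(q,J \right)} = \frac{9}{-11284 - 120 J}$ ($F{\left(q,J \right)} = \frac{9}{-4 + \left(-67 - 53\right) \left(94 + J\right)} = \frac{9}{-4 - 120 \left(94 + J\right)} = \frac{9}{-4 - \left(11280 + 120 J\right)} = \frac{9}{-11284 - 120 J}$)
$y{\left(135 \right)} - F{\left(221,41 \right)} = -1053 - - \frac{9}{11284 + 120 \cdot 41} = -1053 - - \frac{9}{11284 + 4920} = -1053 - - \frac{9}{16204} = -1053 + \frac{9}{16204} = - \frac{17062803}{16204}$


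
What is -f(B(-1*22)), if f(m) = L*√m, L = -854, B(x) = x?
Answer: 854*I*√22 ≈ 4005.6*I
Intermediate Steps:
f(m) = -854*√m
-f(B(-1*22)) = -(-854)*√(-1*22) = -(-854)*√(-22) = -(-854)*I*√22 = 854*I*√22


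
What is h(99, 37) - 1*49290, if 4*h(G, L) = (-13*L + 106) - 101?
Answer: -49409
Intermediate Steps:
h(G, L) = 5/4 - 13*L/4 (h(G, L) = ((-13*L + 106) - 101)/4 = ((106 - 13*L) - 101)/4 = (5 - 13*L)/4 = 5/4 - 13*L/4)
h(99, 37) - 1*49290 = (5/4 - 13/4*37) - 1*49290 = (5/4 - 481/4) - 49290 = -119 - 49290 = -49409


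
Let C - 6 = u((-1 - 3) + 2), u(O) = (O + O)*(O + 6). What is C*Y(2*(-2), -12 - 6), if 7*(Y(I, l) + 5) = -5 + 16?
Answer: 240/7 ≈ 34.286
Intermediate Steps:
u(O) = 2*O*(6 + O) (u(O) = (2*O)*(6 + O) = 2*O*(6 + O))
Y(I, l) = -24/7 (Y(I, l) = -5 + (-5 + 16)/7 = -5 + (⅐)*11 = -5 + 11/7 = -24/7)
C = -10 (C = 6 + 2*((-1 - 3) + 2)*(6 + ((-1 - 3) + 2)) = 6 + 2*(-4 + 2)*(6 + (-4 + 2)) = 6 + 2*(-2)*(6 - 2) = 6 + 2*(-2)*4 = 6 - 16 = -10)
C*Y(2*(-2), -12 - 6) = -10*(-24/7) = 240/7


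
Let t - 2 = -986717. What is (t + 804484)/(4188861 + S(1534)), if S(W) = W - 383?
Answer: -182231/4190012 ≈ -0.043492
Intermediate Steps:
t = -986715 (t = 2 - 986717 = -986715)
S(W) = -383 + W
(t + 804484)/(4188861 + S(1534)) = (-986715 + 804484)/(4188861 + (-383 + 1534)) = -182231/(4188861 + 1151) = -182231/4190012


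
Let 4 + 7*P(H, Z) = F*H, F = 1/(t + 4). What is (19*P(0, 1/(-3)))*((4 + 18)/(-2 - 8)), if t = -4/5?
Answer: 836/35 ≈ 23.886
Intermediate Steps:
t = -4/5 (t = -4*1/5 = -4/5 ≈ -0.80000)
F = 5/16 (F = 1/(-4/5 + 4) = 1/(16/5) = 5/16 ≈ 0.31250)
P(H, Z) = -4/7 + 5*H/112 (P(H, Z) = -4/7 + (5*H/16)/7 = -4/7 + 5*H/112)
(19*P(0, 1/(-3)))*((4 + 18)/(-2 - 8)) = (19*(-4/7 + (5/112)*0))*((4 + 18)/(-2 - 8)) = (19*(-4/7 + 0))*(22/(-10)) = (19*(-4/7))*(22*(-1/10)) = -76/7*(-11/5) = 836/35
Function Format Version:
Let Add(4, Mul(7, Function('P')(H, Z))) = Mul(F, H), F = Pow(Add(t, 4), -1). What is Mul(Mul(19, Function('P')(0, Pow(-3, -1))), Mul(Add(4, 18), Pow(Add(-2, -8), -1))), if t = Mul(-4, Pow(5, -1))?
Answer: Rational(836, 35) ≈ 23.886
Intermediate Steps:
t = Rational(-4, 5) (t = Mul(-4, Rational(1, 5)) = Rational(-4, 5) ≈ -0.80000)
F = Rational(5, 16) (F = Pow(Add(Rational(-4, 5), 4), -1) = Pow(Rational(16, 5), -1) = Rational(5, 16) ≈ 0.31250)
Function('P')(H, Z) = Add(Rational(-4, 7), Mul(Rational(5, 112), H)) (Function('P')(H, Z) = Add(Rational(-4, 7), Mul(Rational(1, 7), Mul(Rational(5, 16), H))) = Add(Rational(-4, 7), Mul(Rational(5, 112), H)))
Mul(Mul(19, Function('P')(0, Pow(-3, -1))), Mul(Add(4, 18), Pow(Add(-2, -8), -1))) = Mul(Mul(19, Add(Rational(-4, 7), Mul(Rational(5, 112), 0))), Mul(Add(4, 18), Pow(Add(-2, -8), -1))) = Mul(Mul(19, Add(Rational(-4, 7), 0)), Mul(22, Pow(-10, -1))) = Mul(Mul(19, Rational(-4, 7)), Mul(22, Rational(-1, 10))) = Mul(Rational(-76, 7), Rational(-11, 5)) = Rational(836, 35)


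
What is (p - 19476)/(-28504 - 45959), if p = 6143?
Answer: 13333/74463 ≈ 0.17906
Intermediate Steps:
(p - 19476)/(-28504 - 45959) = (6143 - 19476)/(-28504 - 45959) = -13333/(-74463) = -13333*(-1/74463) = 13333/74463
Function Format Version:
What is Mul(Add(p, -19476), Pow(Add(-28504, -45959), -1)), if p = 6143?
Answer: Rational(13333, 74463) ≈ 0.17906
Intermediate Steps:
Mul(Add(p, -19476), Pow(Add(-28504, -45959), -1)) = Mul(Add(6143, -19476), Pow(Add(-28504, -45959), -1)) = Mul(-13333, Pow(-74463, -1)) = Mul(-13333, Rational(-1, 74463)) = Rational(13333, 74463)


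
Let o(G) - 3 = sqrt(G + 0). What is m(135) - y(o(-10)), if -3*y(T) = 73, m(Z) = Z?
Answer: 478/3 ≈ 159.33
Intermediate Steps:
o(G) = 3 + sqrt(G) (o(G) = 3 + sqrt(G + 0) = 3 + sqrt(G))
y(T) = -73/3 (y(T) = -1/3*73 = -73/3)
m(135) - y(o(-10)) = 135 - 1*(-73/3) = 135 + 73/3 = 478/3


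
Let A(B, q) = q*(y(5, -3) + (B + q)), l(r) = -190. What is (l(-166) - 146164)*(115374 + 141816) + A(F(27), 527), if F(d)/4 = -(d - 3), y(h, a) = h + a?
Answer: -37640557069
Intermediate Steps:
y(h, a) = a + h
F(d) = 12 - 4*d (F(d) = 4*(-(d - 3)) = 4*(-(-3 + d)) = 4*(3 - d) = 12 - 4*d)
A(B, q) = q*(2 + B + q) (A(B, q) = q*((-3 + 5) + (B + q)) = q*(2 + (B + q)) = q*(2 + B + q))
(l(-166) - 146164)*(115374 + 141816) + A(F(27), 527) = (-190 - 146164)*(115374 + 141816) + 527*(2 + (12 - 4*27) + 527) = -146354*257190 + 527*(2 + (12 - 108) + 527) = -37640785260 + 527*(2 - 96 + 527) = -37640785260 + 527*433 = -37640785260 + 228191 = -37640557069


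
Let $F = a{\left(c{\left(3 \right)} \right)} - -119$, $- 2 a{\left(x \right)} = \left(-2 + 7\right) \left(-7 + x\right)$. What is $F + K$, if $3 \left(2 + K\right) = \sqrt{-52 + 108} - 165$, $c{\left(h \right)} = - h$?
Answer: $87 + \frac{2 \sqrt{14}}{3} \approx 89.494$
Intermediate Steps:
$a{\left(x \right)} = \frac{35}{2} - \frac{5 x}{2}$ ($a{\left(x \right)} = - \frac{\left(-2 + 7\right) \left(-7 + x\right)}{2} = - \frac{5 \left(-7 + x\right)}{2} = - \frac{-35 + 5 x}{2} = \frac{35}{2} - \frac{5 x}{2}$)
$K = -57 + \frac{2 \sqrt{14}}{3}$ ($K = -2 + \frac{\sqrt{-52 + 108} - 165}{3} = -2 + \frac{\sqrt{56} - 165}{3} = -2 + \frac{2 \sqrt{14} - 165}{3} = -2 + \frac{-165 + 2 \sqrt{14}}{3} = -2 - \left(55 - \frac{2 \sqrt{14}}{3}\right) = -57 + \frac{2 \sqrt{14}}{3} \approx -54.506$)
$F = 144$ ($F = \left(\frac{35}{2} - \frac{5 \left(\left(-1\right) 3\right)}{2}\right) - -119 = \left(\frac{35}{2} - - \frac{15}{2}\right) + 119 = \left(\frac{35}{2} + \frac{15}{2}\right) + 119 = 25 + 119 = 144$)
$F + K = 144 - \left(57 - \frac{2 \sqrt{14}}{3}\right) = 87 + \frac{2 \sqrt{14}}{3}$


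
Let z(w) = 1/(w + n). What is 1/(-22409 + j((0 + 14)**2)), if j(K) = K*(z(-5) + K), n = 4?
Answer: 1/15811 ≈ 6.3247e-5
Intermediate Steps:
z(w) = 1/(4 + w) (z(w) = 1/(w + 4) = 1/(4 + w))
j(K) = K*(-1 + K) (j(K) = K*(1/(4 - 5) + K) = K*(1/(-1) + K) = K*(-1 + K))
1/(-22409 + j((0 + 14)**2)) = 1/(-22409 + (0 + 14)**2*(-1 + (0 + 14)**2)) = 1/(-22409 + 14**2*(-1 + 14**2)) = 1/(-22409 + 196*(-1 + 196)) = 1/(-22409 + 196*195) = 1/(-22409 + 38220) = 1/15811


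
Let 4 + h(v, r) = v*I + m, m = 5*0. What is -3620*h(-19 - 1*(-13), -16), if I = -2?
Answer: -28960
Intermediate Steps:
m = 0
h(v, r) = -4 - 2*v (h(v, r) = -4 + (v*(-2) + 0) = -4 + (-2*v + 0) = -4 - 2*v)
-3620*h(-19 - 1*(-13), -16) = -3620*(-4 - 2*(-19 - 1*(-13))) = -3620*(-4 - 2*(-19 + 13)) = -3620*(-4 - 2*(-6)) = -3620*(-4 + 12) = -3620*8 = -28960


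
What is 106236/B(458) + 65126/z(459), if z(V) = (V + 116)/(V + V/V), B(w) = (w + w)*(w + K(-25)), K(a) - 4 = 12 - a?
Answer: 29768185379/571355 ≈ 52101.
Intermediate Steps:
K(a) = 16 - a (K(a) = 4 + (12 - a) = 16 - a)
B(w) = 2*w*(41 + w) (B(w) = (w + w)*(w + (16 - 1*(-25))) = (2*w)*(w + (16 + 25)) = (2*w)*(w + 41) = (2*w)*(41 + w) = 2*w*(41 + w))
z(V) = (116 + V)/(1 + V) (z(V) = (116 + V)/(V + 1) = (116 + V)/(1 + V))
106236/B(458) + 65126/z(459) = 106236/((2*458*(41 + 458))) + 65126/(((116 + 459)/(1 + 459))) = 106236/((2*458*499)) + 65126/((575/460)) = 106236/457084 + 65126/(((1/460)*575)) = 106236*(1/457084) + 65126/(5/4) = 26559/114271 + 65126*(⅘) = 26559/114271 + 260504/5 = 29768185379/571355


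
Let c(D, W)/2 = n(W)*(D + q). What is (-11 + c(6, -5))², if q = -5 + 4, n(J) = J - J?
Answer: 121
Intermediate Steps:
n(J) = 0
q = -1
c(D, W) = 0 (c(D, W) = 2*(0*(D - 1)) = 2*(0*(-1 + D)) = 2*0 = 0)
(-11 + c(6, -5))² = (-11 + 0)² = (-11)² = 121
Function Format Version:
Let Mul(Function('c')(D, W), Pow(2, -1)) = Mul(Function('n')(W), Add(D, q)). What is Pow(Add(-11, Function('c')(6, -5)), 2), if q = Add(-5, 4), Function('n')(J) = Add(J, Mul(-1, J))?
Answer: 121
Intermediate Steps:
Function('n')(J) = 0
q = -1
Function('c')(D, W) = 0 (Function('c')(D, W) = Mul(2, Mul(0, Add(D, -1))) = Mul(2, Mul(0, Add(-1, D))) = Mul(2, 0) = 0)
Pow(Add(-11, Function('c')(6, -5)), 2) = Pow(Add(-11, 0), 2) = Pow(-11, 2) = 121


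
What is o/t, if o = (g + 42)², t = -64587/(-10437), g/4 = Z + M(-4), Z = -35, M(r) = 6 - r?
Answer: 11703356/21529 ≈ 543.61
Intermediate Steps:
g = -100 (g = 4*(-35 + (6 - 1*(-4))) = 4*(-35 + (6 + 4)) = 4*(-35 + 10) = 4*(-25) = -100)
t = 21529/3479 (t = -64587*(-1/10437) = 21529/3479 ≈ 6.1883)
o = 3364 (o = (-100 + 42)² = (-58)² = 3364)
o/t = 3364/(21529/3479) = 3364*(3479/21529) = 11703356/21529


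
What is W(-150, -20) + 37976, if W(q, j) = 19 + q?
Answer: 37845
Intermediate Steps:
W(-150, -20) + 37976 = (19 - 150) + 37976 = -131 + 37976 = 37845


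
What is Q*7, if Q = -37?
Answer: -259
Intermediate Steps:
Q*7 = -37*7 = -259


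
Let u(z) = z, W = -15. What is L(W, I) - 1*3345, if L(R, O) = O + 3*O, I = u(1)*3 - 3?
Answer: -3345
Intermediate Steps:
I = 0 (I = 1*3 - 3 = 3 - 3 = 0)
L(R, O) = 4*O
L(W, I) - 1*3345 = 4*0 - 1*3345 = 0 - 3345 = -3345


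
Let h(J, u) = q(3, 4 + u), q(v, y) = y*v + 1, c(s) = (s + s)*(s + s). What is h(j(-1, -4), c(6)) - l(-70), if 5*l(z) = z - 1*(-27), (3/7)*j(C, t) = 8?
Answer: 2268/5 ≈ 453.60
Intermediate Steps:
j(C, t) = 56/3 (j(C, t) = (7/3)*8 = 56/3)
c(s) = 4*s**2 (c(s) = (2*s)*(2*s) = 4*s**2)
l(z) = 27/5 + z/5 (l(z) = (z - 1*(-27))/5 = (z + 27)/5 = (27 + z)/5 = 27/5 + z/5)
q(v, y) = 1 + v*y (q(v, y) = v*y + 1 = 1 + v*y)
h(J, u) = 13 + 3*u (h(J, u) = 1 + 3*(4 + u) = 1 + (12 + 3*u) = 13 + 3*u)
h(j(-1, -4), c(6)) - l(-70) = (13 + 3*(4*6**2)) - (27/5 + (1/5)*(-70)) = (13 + 3*(4*36)) - (27/5 - 14) = (13 + 3*144) - 1*(-43/5) = (13 + 432) + 43/5 = 445 + 43/5 = 2268/5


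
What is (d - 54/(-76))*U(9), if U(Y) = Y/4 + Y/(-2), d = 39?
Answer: -13581/152 ≈ -89.349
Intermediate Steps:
U(Y) = -Y/4 (U(Y) = Y*(¼) + Y*(-½) = Y/4 - Y/2 = -Y/4)
(d - 54/(-76))*U(9) = (39 - 54/(-76))*(-¼*9) = (39 - 54*(-1/76))*(-9/4) = (39 + 27/38)*(-9/4) = (1509/38)*(-9/4) = -13581/152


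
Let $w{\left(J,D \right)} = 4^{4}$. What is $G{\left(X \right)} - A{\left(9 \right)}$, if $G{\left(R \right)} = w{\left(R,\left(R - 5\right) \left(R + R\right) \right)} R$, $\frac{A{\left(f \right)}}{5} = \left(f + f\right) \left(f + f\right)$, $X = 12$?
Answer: $1452$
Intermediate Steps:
$A{\left(f \right)} = 20 f^{2}$ ($A{\left(f \right)} = 5 \left(f + f\right) \left(f + f\right) = 5 \cdot 2 f 2 f = 5 \cdot 4 f^{2} = 20 f^{2}$)
$w{\left(J,D \right)} = 256$
$G{\left(R \right)} = 256 R$
$G{\left(X \right)} - A{\left(9 \right)} = 256 \cdot 12 - 20 \cdot 9^{2} = 3072 - 20 \cdot 81 = 3072 - 1620 = 1452$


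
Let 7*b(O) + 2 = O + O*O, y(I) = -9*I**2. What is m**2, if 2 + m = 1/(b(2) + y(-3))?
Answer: 1283689/316969 ≈ 4.0499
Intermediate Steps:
b(O) = -2/7 + O/7 + O**2/7 (b(O) = -2/7 + (O + O*O)/7 = -2/7 + (O + O**2)/7 = -2/7 + (O/7 + O**2/7) = -2/7 + O/7 + O**2/7)
m = -1133/563 (m = -2 + 1/((-2/7 + (1/7)*2 + (1/7)*2**2) - 9*(-3)**2) = -2 + 1/((-2/7 + 2/7 + (1/7)*4) - 9*9) = -2 + 1/((-2/7 + 2/7 + 4/7) - 81) = -2 + 1/(4/7 - 81) = -2 + 1/(-563/7) = -2 - 7/563 = -1133/563 ≈ -2.0124)
m**2 = (-1133/563)**2 = 1283689/316969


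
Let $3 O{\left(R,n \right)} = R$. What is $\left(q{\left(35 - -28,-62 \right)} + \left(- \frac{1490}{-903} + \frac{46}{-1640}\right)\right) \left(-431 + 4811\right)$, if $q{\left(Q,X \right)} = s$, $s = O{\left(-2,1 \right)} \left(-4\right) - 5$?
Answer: $- \frac{38449757}{12341} \approx -3115.6$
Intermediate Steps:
$O{\left(R,n \right)} = \frac{R}{3}$
$s = - \frac{7}{3}$ ($s = \frac{1}{3} \left(-2\right) \left(-4\right) - 5 = \left(- \frac{2}{3}\right) \left(-4\right) - 5 = \frac{8}{3} - 5 = - \frac{7}{3} \approx -2.3333$)
$q{\left(Q,X \right)} = - \frac{7}{3}$
$\left(q{\left(35 - -28,-62 \right)} + \left(- \frac{1490}{-903} + \frac{46}{-1640}\right)\right) \left(-431 + 4811\right) = \left(- \frac{7}{3} + \left(- \frac{1490}{-903} + \frac{46}{-1640}\right)\right) \left(-431 + 4811\right) = \left(- \frac{7}{3} + \left(\left(-1490\right) \left(- \frac{1}{903}\right) + 46 \left(- \frac{1}{1640}\right)\right)\right) 4380 = \left(- \frac{7}{3} + \left(\frac{1490}{903} - \frac{23}{820}\right)\right) 4380 = \left(- \frac{7}{3} + \frac{1201031}{740460}\right) 4380 = \left(- \frac{526709}{740460}\right) 4380 = - \frac{38449757}{12341}$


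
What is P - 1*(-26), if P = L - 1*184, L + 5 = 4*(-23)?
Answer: -255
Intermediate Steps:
L = -97 (L = -5 + 4*(-23) = -5 - 92 = -97)
P = -281 (P = -97 - 1*184 = -97 - 184 = -281)
P - 1*(-26) = -281 - 1*(-26) = -281 + 26 = -255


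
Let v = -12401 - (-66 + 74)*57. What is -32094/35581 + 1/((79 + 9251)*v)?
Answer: -12875791979/14274741390 ≈ -0.90200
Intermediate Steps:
v = -12857 (v = -12401 - 8*57 = -12401 - 1*456 = -12401 - 456 = -12857)
-32094/35581 + 1/((79 + 9251)*v) = -32094/35581 + 1/((79 + 9251)*(-12857)) = -32094*1/35581 - 1/12857/9330 = -32094/35581 + (1/9330)*(-1/12857) = -32094/35581 - 1/119955810 = -12875791979/14274741390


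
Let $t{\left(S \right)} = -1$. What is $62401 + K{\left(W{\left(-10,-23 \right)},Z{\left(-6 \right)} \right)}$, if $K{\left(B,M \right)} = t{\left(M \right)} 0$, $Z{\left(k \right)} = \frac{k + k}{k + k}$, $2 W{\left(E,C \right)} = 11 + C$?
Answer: $62401$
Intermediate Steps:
$W{\left(E,C \right)} = \frac{11}{2} + \frac{C}{2}$ ($W{\left(E,C \right)} = \frac{11 + C}{2} = \frac{11}{2} + \frac{C}{2}$)
$Z{\left(k \right)} = 1$ ($Z{\left(k \right)} = \frac{2 k}{2 k} = 2 k \frac{1}{2 k} = 1$)
$K{\left(B,M \right)} = 0$ ($K{\left(B,M \right)} = \left(-1\right) 0 = 0$)
$62401 + K{\left(W{\left(-10,-23 \right)},Z{\left(-6 \right)} \right)} = 62401 + 0 = 62401$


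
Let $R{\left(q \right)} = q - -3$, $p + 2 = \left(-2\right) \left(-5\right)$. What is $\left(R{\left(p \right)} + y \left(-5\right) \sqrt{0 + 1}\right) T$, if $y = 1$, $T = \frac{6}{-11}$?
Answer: $- \frac{36}{11} \approx -3.2727$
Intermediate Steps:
$T = - \frac{6}{11}$ ($T = 6 \left(- \frac{1}{11}\right) = - \frac{6}{11} \approx -0.54545$)
$p = 8$ ($p = -2 - -10 = -2 + 10 = 8$)
$R{\left(q \right)} = 3 + q$ ($R{\left(q \right)} = q + 3 = 3 + q$)
$\left(R{\left(p \right)} + y \left(-5\right) \sqrt{0 + 1}\right) T = \left(\left(3 + 8\right) + 1 \left(-5\right) \sqrt{0 + 1}\right) \left(- \frac{6}{11}\right) = \left(11 - 5 \sqrt{1}\right) \left(- \frac{6}{11}\right) = \left(11 - 5\right) \left(- \frac{6}{11}\right) = 6 \left(- \frac{6}{11}\right) = - \frac{36}{11}$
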